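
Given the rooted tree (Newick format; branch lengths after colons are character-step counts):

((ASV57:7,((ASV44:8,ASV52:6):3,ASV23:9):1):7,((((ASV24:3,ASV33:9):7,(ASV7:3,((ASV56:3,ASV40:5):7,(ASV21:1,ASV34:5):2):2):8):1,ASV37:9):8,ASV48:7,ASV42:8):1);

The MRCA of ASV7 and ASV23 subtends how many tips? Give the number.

The MRCA of ASV7 and ASV23 is the root, so the clade is the entire tree.
That clade contains 14 terminal taxa: ASV21, ASV23, ASV24, ASV33, ASV34, ASV37, ASV40, ASV42, ASV44, ASV48, ASV52, ASV56, ASV57, ASV7.

14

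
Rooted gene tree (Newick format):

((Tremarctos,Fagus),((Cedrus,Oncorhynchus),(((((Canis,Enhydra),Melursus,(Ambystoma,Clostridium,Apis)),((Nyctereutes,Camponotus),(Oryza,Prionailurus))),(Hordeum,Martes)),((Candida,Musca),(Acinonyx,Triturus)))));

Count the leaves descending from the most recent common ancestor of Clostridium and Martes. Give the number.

12

The MRCA of Clostridium and Martes is the node subtending ((((Canis,Enhydra),Melursus,(Ambystoma,Clostridium,Apis)),((Nyctereutes,Camponotus),(Oryza,Prionailurus))),(Hordeum,Martes)).
That clade contains 12 terminal taxa: Ambystoma, Apis, Camponotus, Canis, Clostridium, Enhydra, Hordeum, Martes, Melursus, Nyctereutes, Oryza, Prionailurus.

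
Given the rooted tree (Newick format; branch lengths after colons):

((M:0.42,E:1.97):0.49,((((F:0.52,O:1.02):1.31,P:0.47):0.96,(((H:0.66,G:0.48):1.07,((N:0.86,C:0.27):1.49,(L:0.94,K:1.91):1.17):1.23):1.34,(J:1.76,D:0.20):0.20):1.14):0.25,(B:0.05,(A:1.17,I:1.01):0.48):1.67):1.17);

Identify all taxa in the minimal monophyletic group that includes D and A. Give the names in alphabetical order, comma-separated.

Tracing D: it sits inside (J,D).
Tracing A: it sits inside (A,I).
The smallest clade enclosing both is ((((F,O),P),(((H,G),((N,C),(L,K))),(J,D))),(B,(A,I))); the answer is its 14 terminal taxa in alphabetical order.

A, B, C, D, F, G, H, I, J, K, L, N, O, P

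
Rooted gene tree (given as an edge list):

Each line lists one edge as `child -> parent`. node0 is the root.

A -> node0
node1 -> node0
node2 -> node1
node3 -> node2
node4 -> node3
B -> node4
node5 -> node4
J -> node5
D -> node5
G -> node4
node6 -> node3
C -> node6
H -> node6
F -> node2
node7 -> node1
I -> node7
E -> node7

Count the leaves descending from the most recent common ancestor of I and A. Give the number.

10

The MRCA of I and A is the root, so the clade is the entire tree.
That clade contains 10 terminal taxa: A, B, C, D, E, F, G, H, I, J.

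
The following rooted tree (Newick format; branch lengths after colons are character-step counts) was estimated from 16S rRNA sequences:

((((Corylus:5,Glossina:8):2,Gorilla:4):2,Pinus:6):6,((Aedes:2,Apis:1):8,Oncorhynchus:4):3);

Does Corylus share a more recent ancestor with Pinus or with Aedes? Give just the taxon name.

The MRCA of Corylus and Pinus subtends (((Corylus,Glossina),Gorilla),Pinus) (4 taxa).
The MRCA of Corylus and Aedes is the root, subtending the entire tree (7 taxa).
The first is nested inside the second, so Corylus shares a more recent common ancestor with Pinus.

Pinus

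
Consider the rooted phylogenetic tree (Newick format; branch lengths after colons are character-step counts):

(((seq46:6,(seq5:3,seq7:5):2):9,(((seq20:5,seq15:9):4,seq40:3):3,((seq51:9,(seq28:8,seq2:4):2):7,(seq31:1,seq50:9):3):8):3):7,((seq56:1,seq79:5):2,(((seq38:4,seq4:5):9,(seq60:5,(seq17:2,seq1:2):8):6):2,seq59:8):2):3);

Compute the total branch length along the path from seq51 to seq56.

40

The path runs seq51 → … → MRCA → … → seq56; the MRCA is the root of the tree.
Branch lengths along that path: 9 + 7 + 8 + 3 + 7 + 3 + 2 + 1 = 40.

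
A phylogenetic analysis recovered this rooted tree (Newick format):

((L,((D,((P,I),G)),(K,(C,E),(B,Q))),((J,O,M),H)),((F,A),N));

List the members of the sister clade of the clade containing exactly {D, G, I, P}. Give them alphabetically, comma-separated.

The clade containing exactly {D, G, I, P} attaches to the tree at the node subtending ((D,((P,I),G)),(K,(C,E),(B,Q))).
The other lineage descending from that same node — the sister group — is (K,(C,E),(B,Q)); its 5 tips in alphabetical order are the answer.

B, C, E, K, Q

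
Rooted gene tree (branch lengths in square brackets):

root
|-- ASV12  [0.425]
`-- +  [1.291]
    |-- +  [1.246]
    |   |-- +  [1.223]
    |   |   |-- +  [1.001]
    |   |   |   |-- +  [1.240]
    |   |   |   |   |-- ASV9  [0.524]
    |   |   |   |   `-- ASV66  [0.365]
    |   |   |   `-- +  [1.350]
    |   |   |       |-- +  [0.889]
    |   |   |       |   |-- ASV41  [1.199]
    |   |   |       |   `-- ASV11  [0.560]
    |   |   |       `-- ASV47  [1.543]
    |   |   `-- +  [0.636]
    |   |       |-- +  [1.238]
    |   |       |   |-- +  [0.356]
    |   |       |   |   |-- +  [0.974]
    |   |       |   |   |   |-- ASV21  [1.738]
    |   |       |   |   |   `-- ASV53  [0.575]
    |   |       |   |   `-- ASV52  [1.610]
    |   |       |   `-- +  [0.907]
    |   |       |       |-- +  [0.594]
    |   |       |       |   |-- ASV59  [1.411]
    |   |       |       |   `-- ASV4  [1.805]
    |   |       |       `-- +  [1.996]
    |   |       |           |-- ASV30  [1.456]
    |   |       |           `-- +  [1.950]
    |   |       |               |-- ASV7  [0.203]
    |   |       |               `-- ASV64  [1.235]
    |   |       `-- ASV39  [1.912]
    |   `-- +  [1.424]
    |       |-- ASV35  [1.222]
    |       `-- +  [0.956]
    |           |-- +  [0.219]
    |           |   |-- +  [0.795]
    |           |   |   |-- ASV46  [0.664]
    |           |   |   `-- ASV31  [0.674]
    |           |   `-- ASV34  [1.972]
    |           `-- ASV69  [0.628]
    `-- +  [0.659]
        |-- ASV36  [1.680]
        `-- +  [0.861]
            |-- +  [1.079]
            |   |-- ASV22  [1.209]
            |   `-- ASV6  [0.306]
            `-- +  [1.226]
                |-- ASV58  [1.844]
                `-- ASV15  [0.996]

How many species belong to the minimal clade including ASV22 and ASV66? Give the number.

24

The MRCA of ASV22 and ASV66 is the node subtending (((((ASV9,ASV66),((ASV41,ASV11),ASV47)),((((ASV21,ASV53),ASV52),((ASV59,ASV4),(ASV30,(ASV7,ASV64)))),ASV39)),(ASV35,(((ASV46,ASV31),ASV34),ASV69))),(ASV36,((ASV22,ASV6),(ASV58,ASV15)))).
That clade contains 24 terminal taxa: ASV11, ASV15, ASV21, ASV22, ASV30, ASV31, ASV34, ASV35, ASV36, ASV39, ASV4, ASV41, ASV46, ASV47, ASV52, ASV53, ASV58, ASV59, ASV6, ASV64, ASV66, ASV69, ASV7, ASV9.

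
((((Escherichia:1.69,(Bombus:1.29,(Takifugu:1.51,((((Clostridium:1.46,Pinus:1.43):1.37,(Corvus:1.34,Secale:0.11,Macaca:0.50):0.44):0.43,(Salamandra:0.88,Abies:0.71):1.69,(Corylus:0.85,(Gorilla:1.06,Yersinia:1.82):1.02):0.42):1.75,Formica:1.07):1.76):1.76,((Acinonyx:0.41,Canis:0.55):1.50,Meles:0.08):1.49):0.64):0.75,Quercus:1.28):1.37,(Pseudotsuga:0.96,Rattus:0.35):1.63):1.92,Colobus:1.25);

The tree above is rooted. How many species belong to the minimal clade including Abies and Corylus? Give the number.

The MRCA of Abies and Corylus is the node subtending (((Clostridium,Pinus),(Corvus,Secale,Macaca)),(Salamandra,Abies),(Corylus,(Gorilla,Yersinia))).
That clade contains 10 terminal taxa: Abies, Clostridium, Corvus, Corylus, Gorilla, Macaca, Pinus, Salamandra, Secale, Yersinia.

10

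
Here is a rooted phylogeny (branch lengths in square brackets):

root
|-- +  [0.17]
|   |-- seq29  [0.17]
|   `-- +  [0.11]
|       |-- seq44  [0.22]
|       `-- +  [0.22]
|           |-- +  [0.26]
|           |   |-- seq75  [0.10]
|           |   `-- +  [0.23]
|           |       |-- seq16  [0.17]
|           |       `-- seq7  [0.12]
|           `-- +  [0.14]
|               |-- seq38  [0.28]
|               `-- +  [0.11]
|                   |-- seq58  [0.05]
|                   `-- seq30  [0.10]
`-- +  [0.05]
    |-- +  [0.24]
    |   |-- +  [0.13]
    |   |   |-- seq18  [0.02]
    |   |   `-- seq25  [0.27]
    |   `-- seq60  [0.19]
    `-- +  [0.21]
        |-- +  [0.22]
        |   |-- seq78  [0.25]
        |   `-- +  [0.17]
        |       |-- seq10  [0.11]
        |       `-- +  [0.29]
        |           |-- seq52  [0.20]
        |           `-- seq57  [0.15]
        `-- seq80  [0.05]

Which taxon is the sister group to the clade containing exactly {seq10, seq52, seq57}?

seq78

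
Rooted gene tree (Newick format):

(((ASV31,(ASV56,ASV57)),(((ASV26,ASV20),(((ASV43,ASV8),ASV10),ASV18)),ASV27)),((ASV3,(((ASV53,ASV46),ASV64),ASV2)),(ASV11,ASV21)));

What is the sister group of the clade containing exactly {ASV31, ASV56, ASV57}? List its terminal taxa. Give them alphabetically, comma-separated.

ASV10, ASV18, ASV20, ASV26, ASV27, ASV43, ASV8

The clade containing exactly {ASV31, ASV56, ASV57} attaches to the tree at the node subtending ((ASV31,(ASV56,ASV57)),(((ASV26,ASV20),(((ASV43,ASV8),ASV10),ASV18)),ASV27)).
The other lineage descending from that same node — the sister group — is (((ASV26,ASV20),(((ASV43,ASV8),ASV10),ASV18)),ASV27); its 7 tips in alphabetical order are the answer.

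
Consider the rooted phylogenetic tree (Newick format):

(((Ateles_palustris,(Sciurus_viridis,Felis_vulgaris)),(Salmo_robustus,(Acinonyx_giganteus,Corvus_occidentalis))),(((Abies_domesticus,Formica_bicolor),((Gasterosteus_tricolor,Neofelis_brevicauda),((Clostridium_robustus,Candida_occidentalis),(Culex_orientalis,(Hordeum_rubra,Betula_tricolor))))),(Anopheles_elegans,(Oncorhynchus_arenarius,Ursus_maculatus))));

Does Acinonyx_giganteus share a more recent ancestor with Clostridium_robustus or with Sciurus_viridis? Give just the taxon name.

Sciurus_viridis

The MRCA of Acinonyx_giganteus and Sciurus_viridis subtends ((Ateles_palustris,(Sciurus_viridis,Felis_vulgaris)),(Salmo_robustus,(Acinonyx_giganteus,Corvus_occidentalis))) (6 taxa).
The MRCA of Acinonyx_giganteus and Clostridium_robustus is the root, subtending the entire tree (18 taxa).
The first is nested inside the second, so Acinonyx_giganteus shares a more recent common ancestor with Sciurus_viridis.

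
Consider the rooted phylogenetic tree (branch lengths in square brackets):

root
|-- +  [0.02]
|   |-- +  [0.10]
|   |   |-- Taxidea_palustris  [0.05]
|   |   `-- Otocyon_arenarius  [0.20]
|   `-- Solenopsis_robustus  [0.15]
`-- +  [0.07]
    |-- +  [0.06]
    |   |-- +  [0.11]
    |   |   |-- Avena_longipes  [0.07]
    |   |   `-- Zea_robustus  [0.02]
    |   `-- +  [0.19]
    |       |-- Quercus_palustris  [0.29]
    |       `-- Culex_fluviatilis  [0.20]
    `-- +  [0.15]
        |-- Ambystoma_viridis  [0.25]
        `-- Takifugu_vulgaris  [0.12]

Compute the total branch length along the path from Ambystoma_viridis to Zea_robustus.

The path runs Ambystoma_viridis → … → MRCA → … → Zea_robustus; the MRCA is the node subtending (((Avena_longipes,Zea_robustus),(Quercus_palustris,Culex_fluviatilis)),(Ambystoma_viridis,Takifugu_vulgaris)).
Branch lengths along that path: 0.25 + 0.15 + 0.06 + 0.11 + 0.02 = 0.59.

0.59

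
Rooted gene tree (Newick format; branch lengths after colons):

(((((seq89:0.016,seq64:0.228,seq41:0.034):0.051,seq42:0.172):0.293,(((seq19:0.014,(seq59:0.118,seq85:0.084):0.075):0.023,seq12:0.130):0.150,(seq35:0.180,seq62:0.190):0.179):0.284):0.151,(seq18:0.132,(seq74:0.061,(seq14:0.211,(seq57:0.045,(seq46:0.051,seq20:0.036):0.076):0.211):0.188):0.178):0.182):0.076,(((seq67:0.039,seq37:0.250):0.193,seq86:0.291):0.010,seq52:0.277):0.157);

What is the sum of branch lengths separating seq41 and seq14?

The path runs seq41 → … → MRCA → … → seq14; the MRCA is the node subtending ((((seq89,seq64,seq41),seq42),(((seq19,(seq59,seq85)),seq12),(seq35,seq62))),(seq18,(seq74,(seq14,(seq57,(seq46,seq20)))))).
Branch lengths along that path: 0.034 + 0.051 + 0.293 + 0.151 + 0.182 + 0.178 + 0.188 + 0.211 = 1.288.

1.288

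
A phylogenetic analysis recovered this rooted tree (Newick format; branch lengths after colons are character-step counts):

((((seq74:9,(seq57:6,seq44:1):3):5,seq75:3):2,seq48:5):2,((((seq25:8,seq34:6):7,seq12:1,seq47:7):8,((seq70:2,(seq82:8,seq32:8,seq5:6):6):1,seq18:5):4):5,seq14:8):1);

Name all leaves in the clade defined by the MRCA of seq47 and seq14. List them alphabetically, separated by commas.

seq12, seq14, seq18, seq25, seq32, seq34, seq47, seq5, seq70, seq82

Tracing seq47: it sits inside ((seq25,seq34),seq12,seq47).
Tracing seq14: it sits inside ((((seq25,seq34),seq12,seq47),((seq70,(seq82,seq32,seq5)),seq18)),seq14).
The smallest clade enclosing both is ((((seq25,seq34),seq12,seq47),((seq70,(seq82,seq32,seq5)),seq18)),seq14); the answer is its 10 terminal taxa in alphabetical order.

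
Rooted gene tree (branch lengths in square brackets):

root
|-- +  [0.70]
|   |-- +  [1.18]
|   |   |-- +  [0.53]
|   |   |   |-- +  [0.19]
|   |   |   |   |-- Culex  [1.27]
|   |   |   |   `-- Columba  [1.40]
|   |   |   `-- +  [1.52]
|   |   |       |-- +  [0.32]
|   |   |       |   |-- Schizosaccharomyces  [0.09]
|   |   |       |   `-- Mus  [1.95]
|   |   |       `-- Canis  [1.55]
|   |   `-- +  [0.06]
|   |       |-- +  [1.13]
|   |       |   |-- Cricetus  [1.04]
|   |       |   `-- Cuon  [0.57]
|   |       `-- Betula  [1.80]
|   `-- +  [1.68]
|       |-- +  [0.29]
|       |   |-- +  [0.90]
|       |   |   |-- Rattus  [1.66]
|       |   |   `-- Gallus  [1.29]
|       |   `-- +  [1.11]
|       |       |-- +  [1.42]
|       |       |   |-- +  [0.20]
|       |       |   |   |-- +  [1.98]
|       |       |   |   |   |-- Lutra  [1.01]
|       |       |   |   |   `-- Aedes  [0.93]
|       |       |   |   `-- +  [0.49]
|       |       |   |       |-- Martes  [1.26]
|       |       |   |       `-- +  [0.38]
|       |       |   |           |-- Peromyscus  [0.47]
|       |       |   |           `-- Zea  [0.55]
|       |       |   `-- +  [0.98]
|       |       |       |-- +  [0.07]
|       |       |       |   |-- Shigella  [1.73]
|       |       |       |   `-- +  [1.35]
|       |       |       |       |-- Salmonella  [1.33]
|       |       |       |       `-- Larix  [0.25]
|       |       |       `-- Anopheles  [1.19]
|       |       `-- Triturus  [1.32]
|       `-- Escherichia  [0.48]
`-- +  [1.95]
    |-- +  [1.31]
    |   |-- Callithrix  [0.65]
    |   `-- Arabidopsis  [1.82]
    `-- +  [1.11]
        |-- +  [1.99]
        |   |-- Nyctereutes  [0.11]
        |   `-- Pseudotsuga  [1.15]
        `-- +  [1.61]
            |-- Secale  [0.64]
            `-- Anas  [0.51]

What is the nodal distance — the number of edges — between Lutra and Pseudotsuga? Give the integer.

12

The MRCA of Lutra and Pseudotsuga is the root of the tree.
From Lutra up to that node: 8 branches. From Pseudotsuga up to the same node: 4 branches. Total: 8 + 4 = 12.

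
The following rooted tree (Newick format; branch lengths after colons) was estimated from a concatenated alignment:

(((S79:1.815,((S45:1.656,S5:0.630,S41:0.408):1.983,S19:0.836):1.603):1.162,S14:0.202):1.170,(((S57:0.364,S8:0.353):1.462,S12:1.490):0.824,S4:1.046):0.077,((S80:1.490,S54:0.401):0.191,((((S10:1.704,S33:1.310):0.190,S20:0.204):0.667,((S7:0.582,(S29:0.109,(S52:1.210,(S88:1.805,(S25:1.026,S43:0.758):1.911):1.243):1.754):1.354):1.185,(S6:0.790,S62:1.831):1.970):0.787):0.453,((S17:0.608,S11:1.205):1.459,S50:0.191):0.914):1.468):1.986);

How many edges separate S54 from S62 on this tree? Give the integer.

7

The MRCA of S54 and S62 is the node subtending ((S80,S54),((((S10,S33),S20),((S7,(S29,(S52,(S88,(S25,S43))))),(S6,S62))),((S17,S11),S50))).
From S54 up to that node: 2 branches. From S62 up to the same node: 5 branches. Total: 2 + 5 = 7.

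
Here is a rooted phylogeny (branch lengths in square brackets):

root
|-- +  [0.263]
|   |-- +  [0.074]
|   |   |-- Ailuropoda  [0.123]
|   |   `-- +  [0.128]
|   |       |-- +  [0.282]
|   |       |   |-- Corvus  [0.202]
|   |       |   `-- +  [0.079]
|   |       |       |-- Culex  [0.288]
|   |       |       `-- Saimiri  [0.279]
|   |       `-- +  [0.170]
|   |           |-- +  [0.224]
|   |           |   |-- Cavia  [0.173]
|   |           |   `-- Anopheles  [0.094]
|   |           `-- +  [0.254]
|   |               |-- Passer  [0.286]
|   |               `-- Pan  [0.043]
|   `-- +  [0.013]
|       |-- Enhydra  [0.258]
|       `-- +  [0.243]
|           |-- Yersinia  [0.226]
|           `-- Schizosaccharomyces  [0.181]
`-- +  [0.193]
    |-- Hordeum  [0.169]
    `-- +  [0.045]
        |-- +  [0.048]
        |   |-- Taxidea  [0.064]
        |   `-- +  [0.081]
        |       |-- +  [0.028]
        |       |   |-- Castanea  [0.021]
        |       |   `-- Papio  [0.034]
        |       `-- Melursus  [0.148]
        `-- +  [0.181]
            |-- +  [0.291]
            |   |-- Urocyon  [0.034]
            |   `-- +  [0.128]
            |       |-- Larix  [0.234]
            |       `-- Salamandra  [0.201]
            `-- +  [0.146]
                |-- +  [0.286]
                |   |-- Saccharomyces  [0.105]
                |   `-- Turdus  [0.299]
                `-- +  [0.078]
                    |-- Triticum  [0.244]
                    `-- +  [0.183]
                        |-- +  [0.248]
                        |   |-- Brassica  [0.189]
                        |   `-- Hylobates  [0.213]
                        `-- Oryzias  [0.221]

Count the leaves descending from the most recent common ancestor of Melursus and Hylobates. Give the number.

The MRCA of Melursus and Hylobates is the node subtending ((Taxidea,((Castanea,Papio),Melursus)),((Urocyon,(Larix,Salamandra)),((Saccharomyces,Turdus),(Triticum,((Brassica,Hylobates),Oryzias))))).
That clade contains 13 terminal taxa: Brassica, Castanea, Hylobates, Larix, Melursus, Oryzias, Papio, Saccharomyces, Salamandra, Taxidea, Triticum, Turdus, Urocyon.

13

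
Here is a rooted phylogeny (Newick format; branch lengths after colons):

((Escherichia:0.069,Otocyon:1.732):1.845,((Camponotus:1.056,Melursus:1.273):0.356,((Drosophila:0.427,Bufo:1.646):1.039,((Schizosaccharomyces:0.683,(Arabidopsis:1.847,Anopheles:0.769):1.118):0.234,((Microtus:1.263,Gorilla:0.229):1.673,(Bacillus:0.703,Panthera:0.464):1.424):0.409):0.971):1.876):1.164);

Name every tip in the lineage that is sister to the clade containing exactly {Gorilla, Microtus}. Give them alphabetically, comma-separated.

Bacillus, Panthera

The clade containing exactly {Gorilla, Microtus} attaches to the tree at the node subtending ((Microtus,Gorilla),(Bacillus,Panthera)).
The other lineage descending from that same node — the sister group — is (Bacillus,Panthera); its 2 tips in alphabetical order are the answer.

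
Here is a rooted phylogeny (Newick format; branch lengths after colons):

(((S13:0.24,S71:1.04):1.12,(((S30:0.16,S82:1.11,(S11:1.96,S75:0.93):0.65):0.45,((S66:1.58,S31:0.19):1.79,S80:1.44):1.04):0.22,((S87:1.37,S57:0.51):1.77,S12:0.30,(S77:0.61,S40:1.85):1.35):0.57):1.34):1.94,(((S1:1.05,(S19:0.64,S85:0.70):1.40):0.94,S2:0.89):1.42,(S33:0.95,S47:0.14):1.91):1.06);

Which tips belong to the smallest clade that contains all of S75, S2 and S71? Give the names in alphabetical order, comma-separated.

S1, S11, S12, S13, S19, S2, S30, S31, S33, S40, S47, S57, S66, S71, S75, S77, S80, S82, S85, S87

Tracing S75: it sits inside (S11,S75).
Tracing S2: it sits inside ((S1,(S19,S85)),S2).
Tracing S71: it sits inside (S13,S71).
The smallest clade enclosing all 3 is the whole tree (their MRCA is the root), so the answer is all 20 tips in alphabetical order.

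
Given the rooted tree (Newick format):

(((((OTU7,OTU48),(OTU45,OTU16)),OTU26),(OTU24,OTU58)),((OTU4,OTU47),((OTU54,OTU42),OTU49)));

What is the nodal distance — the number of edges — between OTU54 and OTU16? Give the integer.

The MRCA of OTU54 and OTU16 is the root of the tree.
From OTU54 up to that node: 4 branches. From OTU16 up to the same node: 5 branches. Total: 4 + 5 = 9.

9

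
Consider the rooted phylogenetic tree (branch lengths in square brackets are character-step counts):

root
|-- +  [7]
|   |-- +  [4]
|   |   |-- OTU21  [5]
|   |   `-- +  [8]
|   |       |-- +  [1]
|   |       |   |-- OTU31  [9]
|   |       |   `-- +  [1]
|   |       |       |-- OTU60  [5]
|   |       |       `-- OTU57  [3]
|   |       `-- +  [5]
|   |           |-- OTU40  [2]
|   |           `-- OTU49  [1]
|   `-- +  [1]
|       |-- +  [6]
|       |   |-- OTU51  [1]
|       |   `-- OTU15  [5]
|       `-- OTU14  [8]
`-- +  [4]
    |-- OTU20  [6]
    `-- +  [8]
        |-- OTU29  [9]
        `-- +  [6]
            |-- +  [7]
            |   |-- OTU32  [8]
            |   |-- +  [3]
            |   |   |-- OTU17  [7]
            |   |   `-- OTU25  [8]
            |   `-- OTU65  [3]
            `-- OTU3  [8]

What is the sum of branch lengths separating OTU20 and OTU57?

34

The path runs OTU20 → … → MRCA → … → OTU57; the MRCA is the root of the tree.
Branch lengths along that path: 6 + 4 + 7 + 4 + 8 + 1 + 1 + 3 = 34.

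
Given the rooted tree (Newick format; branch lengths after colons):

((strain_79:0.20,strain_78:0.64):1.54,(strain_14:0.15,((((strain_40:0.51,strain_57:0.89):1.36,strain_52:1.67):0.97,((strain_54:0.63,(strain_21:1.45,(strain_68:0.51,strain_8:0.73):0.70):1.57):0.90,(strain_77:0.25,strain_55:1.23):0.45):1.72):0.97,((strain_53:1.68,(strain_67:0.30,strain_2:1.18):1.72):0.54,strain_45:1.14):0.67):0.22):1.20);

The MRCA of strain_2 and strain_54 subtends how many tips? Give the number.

13

The MRCA of strain_2 and strain_54 is the node subtending ((((strain_40,strain_57),strain_52),((strain_54,(strain_21,(strain_68,strain_8))),(strain_77,strain_55))),((strain_53,(strain_67,strain_2)),strain_45)).
That clade contains 13 terminal taxa: strain_2, strain_21, strain_40, strain_45, strain_52, strain_53, strain_54, strain_55, strain_57, strain_67, strain_68, strain_77, strain_8.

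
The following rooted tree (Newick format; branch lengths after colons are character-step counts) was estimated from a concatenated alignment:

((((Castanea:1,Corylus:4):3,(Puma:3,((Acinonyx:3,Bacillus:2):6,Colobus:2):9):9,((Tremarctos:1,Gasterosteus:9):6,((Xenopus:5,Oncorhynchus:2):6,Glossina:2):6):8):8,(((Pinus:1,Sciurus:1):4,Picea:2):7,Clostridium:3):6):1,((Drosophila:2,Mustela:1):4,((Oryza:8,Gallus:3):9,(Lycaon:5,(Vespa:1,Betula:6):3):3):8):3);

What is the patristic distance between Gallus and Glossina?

48

The path runs Gallus → … → MRCA → … → Glossina; the MRCA is the root of the tree.
Branch lengths along that path: 3 + 9 + 8 + 3 + 1 + 8 + 8 + 6 + 2 = 48.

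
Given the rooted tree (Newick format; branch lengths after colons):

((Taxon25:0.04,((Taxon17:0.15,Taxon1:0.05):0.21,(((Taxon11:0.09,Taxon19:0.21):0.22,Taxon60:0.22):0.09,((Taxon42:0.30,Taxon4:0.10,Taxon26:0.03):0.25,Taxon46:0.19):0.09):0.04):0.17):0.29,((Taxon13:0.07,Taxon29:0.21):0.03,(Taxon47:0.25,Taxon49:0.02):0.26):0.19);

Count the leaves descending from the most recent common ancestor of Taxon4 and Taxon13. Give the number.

14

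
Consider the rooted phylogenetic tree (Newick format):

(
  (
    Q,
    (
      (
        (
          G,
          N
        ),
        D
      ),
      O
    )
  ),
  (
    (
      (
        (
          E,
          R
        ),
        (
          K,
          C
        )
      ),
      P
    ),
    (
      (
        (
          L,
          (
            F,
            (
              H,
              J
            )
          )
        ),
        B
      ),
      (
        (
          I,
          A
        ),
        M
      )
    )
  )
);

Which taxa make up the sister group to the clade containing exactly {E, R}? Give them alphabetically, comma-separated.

C, K

The clade containing exactly {E, R} attaches to the tree at the node subtending ((E,R),(K,C)).
The other lineage descending from that same node — the sister group — is (K,C); its 2 tips in alphabetical order are the answer.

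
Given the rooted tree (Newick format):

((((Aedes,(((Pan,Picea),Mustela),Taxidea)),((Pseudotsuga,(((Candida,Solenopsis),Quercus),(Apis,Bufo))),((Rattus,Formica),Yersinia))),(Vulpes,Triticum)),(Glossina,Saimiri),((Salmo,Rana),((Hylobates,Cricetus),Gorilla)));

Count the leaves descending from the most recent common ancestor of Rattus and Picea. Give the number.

14

The MRCA of Rattus and Picea is the node subtending ((Aedes,(((Pan,Picea),Mustela),Taxidea)),((Pseudotsuga,(((Candida,Solenopsis),Quercus),(Apis,Bufo))),((Rattus,Formica),Yersinia))).
That clade contains 14 terminal taxa: Aedes, Apis, Bufo, Candida, Formica, Mustela, Pan, Picea, Pseudotsuga, Quercus, Rattus, Solenopsis, Taxidea, Yersinia.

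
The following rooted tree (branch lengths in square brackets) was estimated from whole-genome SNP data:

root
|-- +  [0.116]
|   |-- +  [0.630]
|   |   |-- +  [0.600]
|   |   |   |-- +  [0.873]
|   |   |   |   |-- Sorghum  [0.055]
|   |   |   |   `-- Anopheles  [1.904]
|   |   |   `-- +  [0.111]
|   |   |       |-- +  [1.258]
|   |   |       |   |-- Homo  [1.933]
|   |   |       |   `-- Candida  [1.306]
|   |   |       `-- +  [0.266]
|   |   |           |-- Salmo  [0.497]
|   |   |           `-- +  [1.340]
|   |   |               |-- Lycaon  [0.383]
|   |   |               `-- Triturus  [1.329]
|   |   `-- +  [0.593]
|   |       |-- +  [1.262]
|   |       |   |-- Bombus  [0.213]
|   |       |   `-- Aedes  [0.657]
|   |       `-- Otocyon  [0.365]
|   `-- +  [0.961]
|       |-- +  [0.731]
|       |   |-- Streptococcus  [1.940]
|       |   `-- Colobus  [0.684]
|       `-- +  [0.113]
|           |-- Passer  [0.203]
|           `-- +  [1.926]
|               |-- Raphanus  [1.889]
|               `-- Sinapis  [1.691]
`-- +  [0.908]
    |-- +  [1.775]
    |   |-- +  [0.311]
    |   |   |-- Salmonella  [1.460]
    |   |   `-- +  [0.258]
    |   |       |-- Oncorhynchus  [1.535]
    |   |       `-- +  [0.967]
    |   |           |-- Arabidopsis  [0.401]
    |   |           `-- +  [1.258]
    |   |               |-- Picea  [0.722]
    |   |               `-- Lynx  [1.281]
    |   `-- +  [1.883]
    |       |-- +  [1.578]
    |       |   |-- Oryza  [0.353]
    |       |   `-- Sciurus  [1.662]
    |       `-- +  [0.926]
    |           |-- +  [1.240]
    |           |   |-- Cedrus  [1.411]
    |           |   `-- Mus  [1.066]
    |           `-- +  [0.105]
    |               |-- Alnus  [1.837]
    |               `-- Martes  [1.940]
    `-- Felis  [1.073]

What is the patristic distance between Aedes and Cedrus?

11.401

The path runs Aedes → … → MRCA → … → Cedrus; the MRCA is the root of the tree.
Branch lengths along that path: 0.657 + 1.262 + 0.593 + 0.630 + 0.116 + 0.908 + 1.775 + 1.883 + 0.926 + 1.240 + 1.411 = 11.401.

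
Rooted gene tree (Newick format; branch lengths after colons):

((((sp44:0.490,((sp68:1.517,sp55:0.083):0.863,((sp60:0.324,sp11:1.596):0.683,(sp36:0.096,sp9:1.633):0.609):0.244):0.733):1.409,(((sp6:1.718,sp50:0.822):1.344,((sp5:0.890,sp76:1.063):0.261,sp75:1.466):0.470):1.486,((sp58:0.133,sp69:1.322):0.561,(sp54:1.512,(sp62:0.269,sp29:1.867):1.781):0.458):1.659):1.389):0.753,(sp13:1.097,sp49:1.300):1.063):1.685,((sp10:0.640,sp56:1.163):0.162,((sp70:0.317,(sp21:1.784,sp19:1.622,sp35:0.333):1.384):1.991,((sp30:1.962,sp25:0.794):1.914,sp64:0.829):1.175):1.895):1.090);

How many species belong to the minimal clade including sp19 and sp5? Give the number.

The MRCA of sp19 and sp5 is the root, so the clade is the entire tree.
That clade contains 28 terminal taxa: sp10, sp11, sp13, sp19, sp21, sp25, sp29, sp30, sp35, sp36, sp44, sp49, sp5, sp50, sp54, sp55, sp56, sp58, sp6, sp60, sp62, sp64, sp68, sp69, sp70, sp75, sp76, sp9.

28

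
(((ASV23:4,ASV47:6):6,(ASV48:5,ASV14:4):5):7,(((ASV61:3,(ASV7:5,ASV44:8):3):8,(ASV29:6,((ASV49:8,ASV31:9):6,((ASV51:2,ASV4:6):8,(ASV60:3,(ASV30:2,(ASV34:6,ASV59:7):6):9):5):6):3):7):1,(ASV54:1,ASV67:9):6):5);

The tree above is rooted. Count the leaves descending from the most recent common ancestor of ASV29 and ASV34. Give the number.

9

The MRCA of ASV29 and ASV34 is the node subtending (ASV29,((ASV49,ASV31),((ASV51,ASV4),(ASV60,(ASV30,(ASV34,ASV59)))))).
That clade contains 9 terminal taxa: ASV29, ASV30, ASV31, ASV34, ASV4, ASV49, ASV51, ASV59, ASV60.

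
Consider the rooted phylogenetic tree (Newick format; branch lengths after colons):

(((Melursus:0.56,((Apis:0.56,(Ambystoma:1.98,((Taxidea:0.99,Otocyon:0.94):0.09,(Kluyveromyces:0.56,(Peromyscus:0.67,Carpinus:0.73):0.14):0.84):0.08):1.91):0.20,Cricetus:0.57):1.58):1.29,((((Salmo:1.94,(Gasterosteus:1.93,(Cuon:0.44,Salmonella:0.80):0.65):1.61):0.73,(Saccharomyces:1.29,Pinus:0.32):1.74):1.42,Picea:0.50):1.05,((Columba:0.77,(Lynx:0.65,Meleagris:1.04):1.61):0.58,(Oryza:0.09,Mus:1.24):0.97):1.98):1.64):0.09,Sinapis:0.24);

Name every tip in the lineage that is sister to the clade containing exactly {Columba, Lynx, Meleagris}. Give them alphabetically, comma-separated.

The clade containing exactly {Columba, Lynx, Meleagris} attaches to the tree at the node subtending ((Columba,(Lynx,Meleagris)),(Oryza,Mus)).
The other lineage descending from that same node — the sister group — is (Oryza,Mus); its 2 tips in alphabetical order are the answer.

Mus, Oryza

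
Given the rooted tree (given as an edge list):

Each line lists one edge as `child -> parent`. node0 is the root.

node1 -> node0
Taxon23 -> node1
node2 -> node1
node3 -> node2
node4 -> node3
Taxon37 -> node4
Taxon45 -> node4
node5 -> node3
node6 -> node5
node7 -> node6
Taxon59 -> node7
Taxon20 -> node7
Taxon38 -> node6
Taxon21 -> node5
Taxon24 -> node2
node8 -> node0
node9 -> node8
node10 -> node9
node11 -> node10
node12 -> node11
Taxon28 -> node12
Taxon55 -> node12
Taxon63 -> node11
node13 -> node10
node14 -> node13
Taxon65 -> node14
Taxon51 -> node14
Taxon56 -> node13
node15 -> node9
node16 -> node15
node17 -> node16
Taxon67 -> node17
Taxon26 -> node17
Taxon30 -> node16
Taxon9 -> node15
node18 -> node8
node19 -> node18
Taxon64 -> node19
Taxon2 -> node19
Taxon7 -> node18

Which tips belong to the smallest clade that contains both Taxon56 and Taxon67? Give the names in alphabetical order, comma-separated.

Taxon26, Taxon28, Taxon30, Taxon51, Taxon55, Taxon56, Taxon63, Taxon65, Taxon67, Taxon9

Tracing Taxon56: it sits inside ((Taxon65,Taxon51),Taxon56).
Tracing Taxon67: it sits inside (Taxon67,Taxon26).
The smallest clade enclosing both is ((((Taxon28,Taxon55),Taxon63),((Taxon65,Taxon51),Taxon56)),(((Taxon67,Taxon26),Taxon30),Taxon9)); the answer is its 10 terminal taxa in alphabetical order.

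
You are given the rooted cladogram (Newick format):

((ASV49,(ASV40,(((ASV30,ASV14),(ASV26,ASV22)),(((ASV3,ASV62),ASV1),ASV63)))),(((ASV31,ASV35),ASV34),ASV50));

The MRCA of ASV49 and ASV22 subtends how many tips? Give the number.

The MRCA of ASV49 and ASV22 is the node subtending (ASV49,(ASV40,(((ASV30,ASV14),(ASV26,ASV22)),(((ASV3,ASV62),ASV1),ASV63)))).
That clade contains 10 terminal taxa: ASV1, ASV14, ASV22, ASV26, ASV3, ASV30, ASV40, ASV49, ASV62, ASV63.

10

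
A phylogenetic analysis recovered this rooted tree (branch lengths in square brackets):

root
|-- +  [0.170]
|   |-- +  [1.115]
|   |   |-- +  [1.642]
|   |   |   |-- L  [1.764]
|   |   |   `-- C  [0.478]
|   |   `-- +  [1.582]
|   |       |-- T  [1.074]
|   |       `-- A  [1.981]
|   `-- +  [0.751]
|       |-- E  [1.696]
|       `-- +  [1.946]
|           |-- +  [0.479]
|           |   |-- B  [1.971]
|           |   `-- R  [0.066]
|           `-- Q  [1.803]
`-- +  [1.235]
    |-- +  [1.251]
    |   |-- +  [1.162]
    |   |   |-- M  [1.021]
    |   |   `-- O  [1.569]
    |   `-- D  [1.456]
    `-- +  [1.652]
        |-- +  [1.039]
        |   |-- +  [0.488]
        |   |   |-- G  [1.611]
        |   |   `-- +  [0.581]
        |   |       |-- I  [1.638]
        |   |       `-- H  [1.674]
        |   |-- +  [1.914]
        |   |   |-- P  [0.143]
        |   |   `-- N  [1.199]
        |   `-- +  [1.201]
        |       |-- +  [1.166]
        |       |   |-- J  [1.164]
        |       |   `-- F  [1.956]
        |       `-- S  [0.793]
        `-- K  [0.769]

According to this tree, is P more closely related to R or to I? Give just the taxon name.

The MRCA of P and I subtends ((G,(I,H)),(P,N),((J,F),S)) (8 taxa).
The MRCA of P and R is the root, subtending the entire tree (20 taxa).
The first is nested inside the second, so P shares a more recent common ancestor with I.

I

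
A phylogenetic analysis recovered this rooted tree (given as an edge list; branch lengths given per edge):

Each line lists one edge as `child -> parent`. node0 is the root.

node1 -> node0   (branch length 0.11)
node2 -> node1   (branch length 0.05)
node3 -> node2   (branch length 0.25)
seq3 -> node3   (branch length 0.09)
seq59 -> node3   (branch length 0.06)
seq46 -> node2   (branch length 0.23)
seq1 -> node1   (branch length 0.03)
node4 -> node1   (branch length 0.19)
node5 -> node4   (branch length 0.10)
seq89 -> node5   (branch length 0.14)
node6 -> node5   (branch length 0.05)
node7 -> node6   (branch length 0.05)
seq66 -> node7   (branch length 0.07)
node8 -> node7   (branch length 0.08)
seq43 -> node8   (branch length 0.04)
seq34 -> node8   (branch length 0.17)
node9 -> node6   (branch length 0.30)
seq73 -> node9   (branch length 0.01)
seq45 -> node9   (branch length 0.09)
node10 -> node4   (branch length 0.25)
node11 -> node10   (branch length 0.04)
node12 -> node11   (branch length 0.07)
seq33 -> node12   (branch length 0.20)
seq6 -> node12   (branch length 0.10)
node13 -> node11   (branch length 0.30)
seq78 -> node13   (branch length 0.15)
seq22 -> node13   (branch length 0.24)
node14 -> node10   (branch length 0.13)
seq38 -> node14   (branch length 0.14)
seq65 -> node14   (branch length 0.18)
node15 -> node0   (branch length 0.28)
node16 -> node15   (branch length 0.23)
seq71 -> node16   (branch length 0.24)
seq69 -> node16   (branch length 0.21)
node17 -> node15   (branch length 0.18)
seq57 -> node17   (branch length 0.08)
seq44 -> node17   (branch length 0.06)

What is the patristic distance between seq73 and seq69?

1.48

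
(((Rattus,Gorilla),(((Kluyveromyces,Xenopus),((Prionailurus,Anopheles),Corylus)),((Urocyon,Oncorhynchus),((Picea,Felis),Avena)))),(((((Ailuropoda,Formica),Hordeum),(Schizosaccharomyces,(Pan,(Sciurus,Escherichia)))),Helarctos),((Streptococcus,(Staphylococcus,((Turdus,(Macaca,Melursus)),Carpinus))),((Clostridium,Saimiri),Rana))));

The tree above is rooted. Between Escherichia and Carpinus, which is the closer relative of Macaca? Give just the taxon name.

Carpinus

The MRCA of Macaca and Carpinus subtends ((Turdus,(Macaca,Melursus)),Carpinus) (4 taxa).
The MRCA of Macaca and Escherichia subtends (((((Ailuropoda,Formica),Hordeum),(Schizosaccharomyces,(Pan,(Sciurus,Escherichia)))),Helarctos),((Streptococcus,(Staphylococcus,((Turdus,(Macaca,Melursus)),Carpinus))),((Clostridium,Saimiri),Rana))) (17 taxa).
The first is nested inside the second, so Macaca shares a more recent common ancestor with Carpinus.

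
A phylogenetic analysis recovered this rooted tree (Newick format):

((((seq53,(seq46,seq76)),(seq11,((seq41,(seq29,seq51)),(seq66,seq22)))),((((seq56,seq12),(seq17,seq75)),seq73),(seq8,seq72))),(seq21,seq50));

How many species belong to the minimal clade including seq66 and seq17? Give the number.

16

The MRCA of seq66 and seq17 is the node subtending (((seq53,(seq46,seq76)),(seq11,((seq41,(seq29,seq51)),(seq66,seq22)))),((((seq56,seq12),(seq17,seq75)),seq73),(seq8,seq72))).
That clade contains 16 terminal taxa: seq11, seq12, seq17, seq22, seq29, seq41, seq46, seq51, seq53, seq56, seq66, seq72, seq73, seq75, seq76, seq8.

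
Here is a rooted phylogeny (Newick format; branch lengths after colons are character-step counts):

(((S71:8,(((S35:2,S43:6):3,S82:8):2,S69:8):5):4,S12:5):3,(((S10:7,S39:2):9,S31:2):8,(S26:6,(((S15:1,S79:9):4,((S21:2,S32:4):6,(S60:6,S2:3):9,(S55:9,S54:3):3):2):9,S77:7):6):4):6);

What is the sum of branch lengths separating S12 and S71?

The path runs S12 → … → MRCA → … → S71; the MRCA is the node subtending ((S71,(((S35,S43),S82),S69)),S12).
Branch lengths along that path: 5 + 4 + 8 = 17.

17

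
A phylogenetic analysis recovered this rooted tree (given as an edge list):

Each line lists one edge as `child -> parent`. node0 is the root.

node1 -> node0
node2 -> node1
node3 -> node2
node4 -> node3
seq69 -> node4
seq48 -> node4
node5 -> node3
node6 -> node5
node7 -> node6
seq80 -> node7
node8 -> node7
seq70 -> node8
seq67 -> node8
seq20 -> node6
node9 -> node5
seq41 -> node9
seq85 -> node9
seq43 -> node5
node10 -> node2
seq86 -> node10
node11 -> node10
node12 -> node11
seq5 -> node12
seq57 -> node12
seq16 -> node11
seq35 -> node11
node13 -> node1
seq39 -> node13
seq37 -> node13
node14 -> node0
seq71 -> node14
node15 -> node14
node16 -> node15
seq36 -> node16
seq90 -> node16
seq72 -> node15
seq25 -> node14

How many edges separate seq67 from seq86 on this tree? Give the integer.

The MRCA of seq67 and seq86 is the node subtending (((seq69,seq48),(((seq80,(seq70,seq67)),seq20),(seq41,seq85),seq43)),(seq86,((seq5,seq57),seq16,seq35))).
From seq67 up to that node: 6 branches. From seq86 up to the same node: 2 branches. Total: 6 + 2 = 8.

8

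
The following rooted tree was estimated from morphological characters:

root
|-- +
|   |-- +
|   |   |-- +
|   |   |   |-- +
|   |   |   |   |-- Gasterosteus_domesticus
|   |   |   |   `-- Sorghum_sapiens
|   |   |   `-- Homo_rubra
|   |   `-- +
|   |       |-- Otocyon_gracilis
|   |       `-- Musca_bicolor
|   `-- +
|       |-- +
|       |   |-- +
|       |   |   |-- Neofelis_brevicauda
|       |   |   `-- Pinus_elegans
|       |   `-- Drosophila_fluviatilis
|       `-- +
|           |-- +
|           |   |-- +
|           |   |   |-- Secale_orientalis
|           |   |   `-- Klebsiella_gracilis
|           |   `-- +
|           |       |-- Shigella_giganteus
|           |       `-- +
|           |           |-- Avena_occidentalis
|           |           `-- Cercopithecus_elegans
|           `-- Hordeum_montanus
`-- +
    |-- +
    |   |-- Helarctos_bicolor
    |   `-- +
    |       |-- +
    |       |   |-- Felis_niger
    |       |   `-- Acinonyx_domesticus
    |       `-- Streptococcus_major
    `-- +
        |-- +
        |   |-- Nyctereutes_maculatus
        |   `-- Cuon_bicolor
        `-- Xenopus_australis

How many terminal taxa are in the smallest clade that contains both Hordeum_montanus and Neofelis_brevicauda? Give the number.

9

The MRCA of Hordeum_montanus and Neofelis_brevicauda is the node subtending (((Neofelis_brevicauda,Pinus_elegans),Drosophila_fluviatilis),(((Secale_orientalis,Klebsiella_gracilis),(Shigella_giganteus,(Avena_occidentalis,Cercopithecus_elegans))),Hordeum_montanus)).
That clade contains 9 terminal taxa: Avena_occidentalis, Cercopithecus_elegans, Drosophila_fluviatilis, Hordeum_montanus, Klebsiella_gracilis, Neofelis_brevicauda, Pinus_elegans, Secale_orientalis, Shigella_giganteus.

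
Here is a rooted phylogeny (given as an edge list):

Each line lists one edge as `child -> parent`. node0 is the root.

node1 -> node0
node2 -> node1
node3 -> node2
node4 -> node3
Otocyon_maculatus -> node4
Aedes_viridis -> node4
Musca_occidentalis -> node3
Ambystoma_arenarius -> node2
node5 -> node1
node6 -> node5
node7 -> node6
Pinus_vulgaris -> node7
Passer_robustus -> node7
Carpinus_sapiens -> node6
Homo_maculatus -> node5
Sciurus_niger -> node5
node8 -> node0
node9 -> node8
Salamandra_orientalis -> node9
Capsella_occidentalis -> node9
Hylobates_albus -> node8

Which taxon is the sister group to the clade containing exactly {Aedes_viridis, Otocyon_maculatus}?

Musca_occidentalis

The clade containing exactly {Aedes_viridis, Otocyon_maculatus} attaches to the tree at the node subtending ((Otocyon_maculatus,Aedes_viridis),Musca_occidentalis).
The other lineage descending from that same node — the sister group — is the single tip Musca_occidentalis.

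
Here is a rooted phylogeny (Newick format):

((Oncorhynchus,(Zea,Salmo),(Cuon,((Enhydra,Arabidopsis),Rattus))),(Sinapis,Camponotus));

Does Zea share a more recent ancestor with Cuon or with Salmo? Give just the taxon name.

The MRCA of Zea and Salmo subtends (Zea,Salmo) (2 taxa).
The MRCA of Zea and Cuon subtends (Oncorhynchus,(Zea,Salmo),(Cuon,((Enhydra,Arabidopsis),Rattus))) (7 taxa).
The first is nested inside the second, so Zea shares a more recent common ancestor with Salmo.

Salmo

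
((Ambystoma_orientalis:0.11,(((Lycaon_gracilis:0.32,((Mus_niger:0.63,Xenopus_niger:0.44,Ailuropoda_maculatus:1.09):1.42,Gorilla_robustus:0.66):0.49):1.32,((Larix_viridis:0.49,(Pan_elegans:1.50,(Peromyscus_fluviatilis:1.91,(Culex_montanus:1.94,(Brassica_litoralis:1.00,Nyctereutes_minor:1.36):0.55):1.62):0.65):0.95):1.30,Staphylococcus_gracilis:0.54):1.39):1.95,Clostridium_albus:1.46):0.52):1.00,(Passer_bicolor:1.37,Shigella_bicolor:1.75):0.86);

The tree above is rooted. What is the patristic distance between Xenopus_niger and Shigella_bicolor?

The path runs Xenopus_niger → … → MRCA → … → Shigella_bicolor; the MRCA is the root of the tree.
Branch lengths along that path: 0.44 + 1.42 + 0.49 + 1.32 + 1.95 + 0.52 + 1.00 + 0.86 + 1.75 = 9.75.

9.75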